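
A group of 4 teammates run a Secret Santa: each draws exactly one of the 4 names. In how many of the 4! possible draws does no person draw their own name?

!4 = 4! · Σ_{k=0}^{4} (-1)^k/k!
= 4! - 4!/1! + 4!/2! - 4!/3! + 4!/4!
= 24 - 24 + 12 - 4 + 1
= 9

9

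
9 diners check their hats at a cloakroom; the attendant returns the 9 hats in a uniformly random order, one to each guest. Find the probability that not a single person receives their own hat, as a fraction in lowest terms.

16687/45360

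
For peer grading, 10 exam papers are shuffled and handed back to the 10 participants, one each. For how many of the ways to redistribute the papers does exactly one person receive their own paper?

Choose which one of the 10 is fixed: C(10,1) = 10.
The remaining 9 must be deranged: !9 = 133496.
Total: 10 × 133496 = 1334960.

1334960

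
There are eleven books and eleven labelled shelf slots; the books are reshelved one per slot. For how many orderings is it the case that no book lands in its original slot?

14684570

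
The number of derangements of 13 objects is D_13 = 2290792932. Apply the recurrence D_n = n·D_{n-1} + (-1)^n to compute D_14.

D_14 = 14·2290792932 + 1 = 32071101049.

32071101049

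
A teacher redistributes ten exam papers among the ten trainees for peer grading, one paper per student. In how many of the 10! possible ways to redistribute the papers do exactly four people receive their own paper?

Pick the 4 fixed positions: C(10,4) = 210 ways.
The other 6 form a derangement: !6 = 265.
Total: 210 × 265 = 55650.

55650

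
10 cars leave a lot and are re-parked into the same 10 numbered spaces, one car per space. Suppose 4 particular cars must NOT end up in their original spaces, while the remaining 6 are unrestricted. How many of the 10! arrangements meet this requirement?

2399760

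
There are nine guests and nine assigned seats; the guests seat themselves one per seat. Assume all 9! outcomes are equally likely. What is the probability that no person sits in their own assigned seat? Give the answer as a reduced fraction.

Favorable outcomes: !9 = 133496.
Total outcomes: 9! = 362880.
Probability = 133496/362880 = 16687/45360.

16687/45360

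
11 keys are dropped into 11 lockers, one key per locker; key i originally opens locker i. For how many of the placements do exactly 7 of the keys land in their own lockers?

2970

Pick the 7 fixed positions: C(11,7) = 330 ways.
The other 4 form a derangement: !4 = 9.
Total: 330 × 9 = 2970.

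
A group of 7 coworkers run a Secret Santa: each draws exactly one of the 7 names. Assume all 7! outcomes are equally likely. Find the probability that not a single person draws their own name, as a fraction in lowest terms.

103/280

Favorable outcomes: !7 = 1854.
Total outcomes: 7! = 5040.
Probability = 1854/5040 = 103/280.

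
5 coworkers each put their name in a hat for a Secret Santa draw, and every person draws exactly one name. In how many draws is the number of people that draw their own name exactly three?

10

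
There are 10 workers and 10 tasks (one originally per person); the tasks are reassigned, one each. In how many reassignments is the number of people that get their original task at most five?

3626624

# with exactly i fixed is C(10,i)·!(10-i); sum over i=0..5:
  i=0: C(10,0)·!10 = 1·1334961 = 1334961
  i=1: C(10,1)·!9 = 10·133496 = 1334960
  i=2: C(10,2)·!8 = 45·14833 = 667485
  i=3: C(10,3)·!7 = 120·1854 = 222480
  i=4: C(10,4)·!6 = 210·265 = 55650
  i=5: C(10,5)·!5 = 252·44 = 11088
Total = 3626624.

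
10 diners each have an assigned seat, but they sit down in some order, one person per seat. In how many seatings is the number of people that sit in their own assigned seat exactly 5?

11088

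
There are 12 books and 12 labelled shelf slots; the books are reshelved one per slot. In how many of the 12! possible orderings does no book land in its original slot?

176214841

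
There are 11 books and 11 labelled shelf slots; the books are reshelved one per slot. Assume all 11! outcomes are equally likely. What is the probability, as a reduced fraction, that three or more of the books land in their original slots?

Favorable outcomes: Σ_{i≥3} C(11,i)·!(11-i) = 165·14833 + 330·1854 + 462·265 + 462·44 + 330·9 + 165·2 + 55·1 + 11·0 + 1·1 = 3205379.
Total outcomes: 11! = 39916800.
Probability = 3205379/39916800 = 3205379/39916800.

3205379/39916800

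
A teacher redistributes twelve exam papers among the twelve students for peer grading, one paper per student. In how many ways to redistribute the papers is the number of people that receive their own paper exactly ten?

66

Pick the 10 fixed positions: C(12,10) = 66 ways.
The remaining 2 must be deranged: !2 = 1.
Total: 66 × 1 = 66.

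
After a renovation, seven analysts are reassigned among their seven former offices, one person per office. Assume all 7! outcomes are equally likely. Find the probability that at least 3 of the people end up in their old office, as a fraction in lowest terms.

407/5040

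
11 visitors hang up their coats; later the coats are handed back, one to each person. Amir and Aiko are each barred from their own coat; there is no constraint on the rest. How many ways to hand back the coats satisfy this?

Inclusion-exclusion on the 2 forbidden self-matches:
Σ_{j=0}^{2} (-1)^j C(2,j)(11-j)!
= C(2,0)·11! - C(2,1)·10! + C(2,2)·9!
= 39916800 - 7257600 + 362880
= 33022080

33022080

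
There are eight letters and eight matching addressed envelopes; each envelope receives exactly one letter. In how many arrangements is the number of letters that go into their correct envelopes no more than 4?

40179

# with exactly i fixed is C(8,i)·!(8-i); sum over i=0..4:
  i=0: C(8,0)·!8 = 1·14833 = 14833
  i=1: C(8,1)·!7 = 8·1854 = 14832
  i=2: C(8,2)·!6 = 28·265 = 7420
  i=3: C(8,3)·!5 = 56·44 = 2464
  i=4: C(8,4)·!4 = 70·9 = 630
Total = 40179.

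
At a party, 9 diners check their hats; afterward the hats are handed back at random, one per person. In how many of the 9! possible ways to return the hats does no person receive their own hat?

133496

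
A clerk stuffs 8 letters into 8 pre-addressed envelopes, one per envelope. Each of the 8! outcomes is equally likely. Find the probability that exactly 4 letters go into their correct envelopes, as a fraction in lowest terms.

Favorable outcomes: C(8,4)·!4 = 70·9 = 630.
Total outcomes: 8! = 40320.
Probability = 630/40320 = 1/64.

1/64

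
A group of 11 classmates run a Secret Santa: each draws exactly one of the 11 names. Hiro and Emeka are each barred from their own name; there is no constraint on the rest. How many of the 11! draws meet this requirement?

Let A_j be the event that the j-th constrained one is fixed. By inclusion-exclusion over the 2 events:
Σ_{j=0}^{2} (-1)^j C(2,j)(11-j)!
= C(2,0)·11! - C(2,1)·10! + C(2,2)·9!
= 39916800 - 7257600 + 362880
= 33022080

33022080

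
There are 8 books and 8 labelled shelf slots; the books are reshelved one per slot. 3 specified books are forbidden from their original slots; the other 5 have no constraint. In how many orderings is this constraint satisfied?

27240

Inclusion-exclusion on the 3 forbidden self-matches:
Σ_{j=0}^{3} (-1)^j C(3,j)(8-j)!
= C(3,0)·8! - C(3,1)·7! + C(3,2)·6! - C(3,3)·5!
= 40320 - 15120 + 2160 - 120
= 27240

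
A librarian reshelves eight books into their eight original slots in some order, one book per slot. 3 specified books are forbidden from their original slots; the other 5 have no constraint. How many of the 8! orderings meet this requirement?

Let A_j be the event that the j-th constrained one is fixed. By inclusion-exclusion over the 3 events:
Σ_{j=0}^{3} (-1)^j C(3,j)(8-j)!
= C(3,0)·8! - C(3,1)·7! + C(3,2)·6! - C(3,3)·5!
= 40320 - 15120 + 2160 - 120
= 27240

27240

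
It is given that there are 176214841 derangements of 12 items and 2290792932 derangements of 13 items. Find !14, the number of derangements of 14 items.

32071101049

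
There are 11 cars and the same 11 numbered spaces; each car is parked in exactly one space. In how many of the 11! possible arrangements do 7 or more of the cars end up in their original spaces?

3356

Sum C(11,i)·!(11-i) for i = 7..11:
  i=7: C(11,7)·!4 = 330·9 = 2970
  i=8: C(11,8)·!3 = 165·2 = 330
  i=9: C(11,9)·!2 = 55·1 = 55
  i=10: C(11,10)·!1 = 11·0 = 0
  i=11: C(11,11)·!0 = 1·1 = 1
Total = 3356.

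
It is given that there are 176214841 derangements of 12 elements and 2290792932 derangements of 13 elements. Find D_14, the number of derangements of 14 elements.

D_14 = (14-1)·(D_13 + D_12) = 13·(2290792932 + 176214841) = 13·2467007773 = 32071101049.

32071101049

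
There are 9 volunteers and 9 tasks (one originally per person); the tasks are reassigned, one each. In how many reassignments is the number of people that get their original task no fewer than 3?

# with exactly i fixed is C(9,i)·!(9-i); sum over i=3..9:
  i=3: C(9,3)·!6 = 84·265 = 22260
  i=4: C(9,4)·!5 = 126·44 = 5544
  i=5: C(9,5)·!4 = 126·9 = 1134
  i=6: C(9,6)·!3 = 84·2 = 168
  i=7: C(9,7)·!2 = 36·1 = 36
  i=8: C(9,8)·!1 = 9·0 = 0
  i=9: C(9,9)·!0 = 1·1 = 1
Total = 29143.

29143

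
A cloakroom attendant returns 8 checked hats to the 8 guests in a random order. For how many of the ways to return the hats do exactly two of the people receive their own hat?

7420

Pick the 2 fixed positions: C(8,2) = 28 ways.
The remaining 6 must be deranged: !6 = 265.
Total: 28 × 265 = 7420.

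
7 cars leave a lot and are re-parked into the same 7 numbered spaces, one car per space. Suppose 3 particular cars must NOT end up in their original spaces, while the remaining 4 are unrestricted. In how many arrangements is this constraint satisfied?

Let A_j be the event that the j-th constrained one is fixed. By inclusion-exclusion over the 3 events:
Σ_{j=0}^{3} (-1)^j C(3,j)(7-j)!
= C(3,0)·7! - C(3,1)·6! + C(3,2)·5! - C(3,3)·4!
= 5040 - 2160 + 360 - 24
= 3216

3216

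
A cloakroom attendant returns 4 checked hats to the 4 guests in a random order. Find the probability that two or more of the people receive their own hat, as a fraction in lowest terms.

7/24

Favorable outcomes: Σ_{i≥2} C(4,i)·!(4-i) = 6·1 + 4·0 + 1·1 = 7.
Total outcomes: 4! = 24.
Probability = 7/24 = 7/24.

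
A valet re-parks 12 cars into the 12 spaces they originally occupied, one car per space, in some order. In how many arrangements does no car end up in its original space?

!12 is the nearest integer to 12!/e.
12! = 479001600, and 479001600/e ≈ 176214840.93, so !12 = 176214841.

176214841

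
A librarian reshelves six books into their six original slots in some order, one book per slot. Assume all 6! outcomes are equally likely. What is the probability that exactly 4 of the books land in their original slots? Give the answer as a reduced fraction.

Favorable outcomes: C(6,4)·!2 = 15·1 = 15.
Total outcomes: 6! = 720.
Probability = 15/720 = 1/48.

1/48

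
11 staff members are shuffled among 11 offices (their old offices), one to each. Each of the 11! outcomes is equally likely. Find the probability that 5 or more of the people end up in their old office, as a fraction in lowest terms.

73057/19958400

Favorable outcomes: Σ_{i≥5} C(11,i)·!(11-i) = 462·265 + 462·44 + 330·9 + 165·2 + 55·1 + 11·0 + 1·1 = 146114.
Total outcomes: 11! = 39916800.
Probability = 146114/39916800 = 73057/19958400.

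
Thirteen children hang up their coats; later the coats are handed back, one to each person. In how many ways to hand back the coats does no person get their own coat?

Recurrence: !13 = 13·!12 + (-1)^13.
!13 = 13·176214841 - 1 = 2290792932

2290792932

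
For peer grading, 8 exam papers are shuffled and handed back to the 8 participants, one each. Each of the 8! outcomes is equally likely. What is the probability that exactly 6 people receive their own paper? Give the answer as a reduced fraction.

Favorable outcomes: C(8,6)·!2 = 28·1 = 28.
Total outcomes: 8! = 40320.
Probability = 28/40320 = 1/1440.

1/1440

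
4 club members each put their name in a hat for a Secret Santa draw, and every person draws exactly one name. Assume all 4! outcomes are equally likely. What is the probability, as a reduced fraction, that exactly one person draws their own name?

1/3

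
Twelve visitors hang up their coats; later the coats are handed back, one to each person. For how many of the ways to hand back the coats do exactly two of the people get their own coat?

88107426

Choose which 2 of the 12 are fixed: C(12,2) = 66.
The remaining 10 must be deranged: !10 = 1334961.
Total: 66 × 1334961 = 88107426.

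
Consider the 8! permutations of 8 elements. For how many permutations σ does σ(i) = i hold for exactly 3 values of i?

Choose which 3 of the 8 are fixed: C(8,3) = 56.
The other 5 form a derangement: !5 = 44.
Total: 56 × 44 = 2464.

2464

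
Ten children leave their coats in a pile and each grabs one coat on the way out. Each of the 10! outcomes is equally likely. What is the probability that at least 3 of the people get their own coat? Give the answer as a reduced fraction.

Favorable outcomes: Σ_{i≥3} C(10,i)·!(10-i) = 120·1854 + 210·265 + 252·44 + 210·9 + 120·2 + 45·1 + 10·0 + 1·1 = 291394.
Total outcomes: 10! = 3628800.
Probability = 291394/3628800 = 145697/1814400.

145697/1814400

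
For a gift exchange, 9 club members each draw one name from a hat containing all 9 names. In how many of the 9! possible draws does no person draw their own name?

133496

Use !n = (n-1)(!(n-1) + !(n-2)).
!9 = 8·(14833 + 1854) = 8·16687 = 133496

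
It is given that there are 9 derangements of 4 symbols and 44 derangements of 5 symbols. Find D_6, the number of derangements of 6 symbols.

265

D_6 = (6-1)·(D_5 + D_4) = 5·(44 + 9) = 5·53 = 265.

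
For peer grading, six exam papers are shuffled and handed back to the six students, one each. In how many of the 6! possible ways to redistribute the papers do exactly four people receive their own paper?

15

Choose which 4 of the 6 are fixed: C(6,4) = 15.
The remaining 2 must be deranged: !2 = 1.
Total: 15 × 1 = 15.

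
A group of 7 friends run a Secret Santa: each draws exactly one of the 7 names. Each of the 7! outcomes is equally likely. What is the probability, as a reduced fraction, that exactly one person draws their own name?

Favorable outcomes: C(7,1)·!6 = 7·265 = 1855.
Total outcomes: 7! = 5040.
Probability = 1855/5040 = 53/144.

53/144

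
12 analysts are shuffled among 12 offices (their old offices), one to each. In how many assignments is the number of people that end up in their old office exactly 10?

66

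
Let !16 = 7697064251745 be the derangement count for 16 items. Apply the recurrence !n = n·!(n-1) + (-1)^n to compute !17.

130850092279664

!17 = 17·7697064251745 - 1 = 130850092279664.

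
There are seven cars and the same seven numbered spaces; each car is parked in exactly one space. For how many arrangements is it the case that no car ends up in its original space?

Recurrence: !7 = 6·(!6 + !5).
!7 = 6·(265 + 44) = 6·309 = 1854

1854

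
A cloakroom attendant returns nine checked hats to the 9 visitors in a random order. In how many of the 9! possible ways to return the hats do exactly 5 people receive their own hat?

Pick the 5 fixed positions: C(9,5) = 126 ways.
The remaining 4 must be deranged: !4 = 9.
Total: 126 × 9 = 1134.

1134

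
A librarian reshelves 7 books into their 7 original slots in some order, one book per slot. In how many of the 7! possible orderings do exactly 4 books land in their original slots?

Pick the 4 fixed positions: C(7,4) = 35 ways.
The other 3 form a derangement: !3 = 2.
Total: 35 × 2 = 70.

70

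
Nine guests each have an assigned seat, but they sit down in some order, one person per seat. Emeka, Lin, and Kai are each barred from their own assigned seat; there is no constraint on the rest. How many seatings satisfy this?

Inclusion-exclusion on the 3 forbidden self-matches:
Σ_{j=0}^{3} (-1)^j C(3,j)(9-j)!
= C(3,0)·9! - C(3,1)·8! + C(3,2)·7! - C(3,3)·6!
= 362880 - 120960 + 15120 - 720
= 256320

256320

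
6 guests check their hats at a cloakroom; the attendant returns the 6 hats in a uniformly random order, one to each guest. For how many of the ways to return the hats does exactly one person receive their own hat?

264

Choose which one of the 6 is fixed: C(6,1) = 6.
The remaining 5 must be deranged: !5 = 44.
Total: 6 × 44 = 264.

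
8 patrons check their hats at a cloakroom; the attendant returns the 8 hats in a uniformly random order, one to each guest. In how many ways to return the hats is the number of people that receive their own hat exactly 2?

7420

Choose which 2 of the 8 are fixed: C(8,2) = 28.
The remaining 6 must be deranged: !6 = 265.
Total: 28 × 265 = 7420.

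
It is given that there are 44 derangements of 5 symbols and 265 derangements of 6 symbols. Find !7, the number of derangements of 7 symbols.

1854

!7 = (7-1)·(!6 + !5) = 6·(265 + 44) = 6·309 = 1854.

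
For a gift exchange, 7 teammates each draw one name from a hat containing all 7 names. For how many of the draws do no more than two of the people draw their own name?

# with exactly i fixed is C(7,i)·!(7-i); sum over i=0..2:
  i=0: C(7,0)·!7 = 1·1854 = 1854
  i=1: C(7,1)·!6 = 7·265 = 1855
  i=2: C(7,2)·!5 = 21·44 = 924
Total = 4633.

4633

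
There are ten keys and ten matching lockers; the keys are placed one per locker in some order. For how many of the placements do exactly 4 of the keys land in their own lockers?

55650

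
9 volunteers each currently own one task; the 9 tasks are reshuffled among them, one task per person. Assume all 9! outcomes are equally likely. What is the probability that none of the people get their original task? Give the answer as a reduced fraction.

Favorable outcomes: !9 = 133496.
Total outcomes: 9! = 362880.
Probability = 133496/362880 = 16687/45360.

16687/45360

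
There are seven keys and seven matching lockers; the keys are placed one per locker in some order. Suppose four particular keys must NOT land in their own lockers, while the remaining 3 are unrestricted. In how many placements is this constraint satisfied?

Let A_j be the event that the j-th constrained one is fixed. By inclusion-exclusion over the 4 events:
Σ_{j=0}^{4} (-1)^j C(4,j)(7-j)!
= C(4,0)·7! - C(4,1)·6! + C(4,2)·5! - C(4,3)·4! + C(4,4)·3!
= 5040 - 2880 + 720 - 96 + 6
= 2790

2790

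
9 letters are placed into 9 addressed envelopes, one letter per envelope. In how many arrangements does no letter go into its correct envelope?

133496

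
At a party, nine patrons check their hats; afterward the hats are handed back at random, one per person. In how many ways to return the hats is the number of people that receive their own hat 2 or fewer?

# with exactly i fixed is C(9,i)·!(9-i); sum over i=0..2:
  i=0: C(9,0)·!9 = 1·133496 = 133496
  i=1: C(9,1)·!8 = 9·14833 = 133497
  i=2: C(9,2)·!7 = 36·1854 = 66744
Total = 333737.

333737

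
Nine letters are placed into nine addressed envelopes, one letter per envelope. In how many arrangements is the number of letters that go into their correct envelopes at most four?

# with exactly i fixed is C(9,i)·!(9-i); sum over i=0..4:
  i=0: C(9,0)·!9 = 1·133496 = 133496
  i=1: C(9,1)·!8 = 9·14833 = 133497
  i=2: C(9,2)·!7 = 36·1854 = 66744
  i=3: C(9,3)·!6 = 84·265 = 22260
  i=4: C(9,4)·!5 = 126·44 = 5544
Total = 361541.

361541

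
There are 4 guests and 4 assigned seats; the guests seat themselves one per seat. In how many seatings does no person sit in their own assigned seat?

9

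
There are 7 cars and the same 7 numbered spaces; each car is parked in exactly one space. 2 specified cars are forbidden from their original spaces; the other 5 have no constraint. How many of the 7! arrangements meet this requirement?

3720

Inclusion-exclusion on the 2 forbidden self-matches:
Σ_{j=0}^{2} (-1)^j C(2,j)(7-j)!
= C(2,0)·7! - C(2,1)·6! + C(2,2)·5!
= 5040 - 1440 + 120
= 3720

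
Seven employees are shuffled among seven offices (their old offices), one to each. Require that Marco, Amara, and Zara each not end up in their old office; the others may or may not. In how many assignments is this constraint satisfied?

3216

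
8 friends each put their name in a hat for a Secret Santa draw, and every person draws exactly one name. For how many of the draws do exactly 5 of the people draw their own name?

112

Pick the 5 fixed positions: C(8,5) = 56 ways.
The other 3 form a derangement: !3 = 2.
Total: 56 × 2 = 112.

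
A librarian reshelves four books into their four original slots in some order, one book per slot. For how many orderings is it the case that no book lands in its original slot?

The number of derangements of 4 is !4 = Σ_{k=0}^{4} (-1)^k·4!/k!
= 4! - 4!/1! + 4!/2! - 4!/3! + 4!/4!
= 24 - 24 + 12 - 4 + 1
= 9

9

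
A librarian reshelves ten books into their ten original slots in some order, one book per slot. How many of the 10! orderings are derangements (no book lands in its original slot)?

The subfactorial !10 = [10!/e] (nearest integer).
10! = 3628800, and 3628800/e ≈ 1334960.92, so !10 = 1334961.

1334961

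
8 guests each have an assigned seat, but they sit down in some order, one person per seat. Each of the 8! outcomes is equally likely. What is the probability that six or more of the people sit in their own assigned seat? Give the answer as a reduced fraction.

29/40320

Favorable outcomes: Σ_{i≥6} C(8,i)·!(8-i) = 28·1 + 8·0 + 1·1 = 29.
Total outcomes: 8! = 40320.
Probability = 29/40320 = 29/40320.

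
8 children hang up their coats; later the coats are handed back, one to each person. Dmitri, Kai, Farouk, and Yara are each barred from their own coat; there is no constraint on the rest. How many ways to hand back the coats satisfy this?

24024

Inclusion-exclusion on the 4 forbidden self-matches:
Σ_{j=0}^{4} (-1)^j C(4,j)(8-j)!
= C(4,0)·8! - C(4,1)·7! + C(4,2)·6! - C(4,3)·5! + C(4,4)·4!
= 40320 - 20160 + 4320 - 480 + 24
= 24024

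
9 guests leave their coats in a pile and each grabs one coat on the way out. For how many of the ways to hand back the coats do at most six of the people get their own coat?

# with exactly i fixed is C(9,i)·!(9-i); sum over i=0..6:
  i=0: C(9,0)·!9 = 1·133496 = 133496
  i=1: C(9,1)·!8 = 9·14833 = 133497
  i=2: C(9,2)·!7 = 36·1854 = 66744
  i=3: C(9,3)·!6 = 84·265 = 22260
  i=4: C(9,4)·!5 = 126·44 = 5544
  i=5: C(9,5)·!4 = 126·9 = 1134
  i=6: C(9,6)·!3 = 84·2 = 168
Total = 362843.

362843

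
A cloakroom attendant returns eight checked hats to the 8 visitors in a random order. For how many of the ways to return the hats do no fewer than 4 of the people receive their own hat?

Sum C(8,i)·!(8-i) for i = 4..8:
  i=4: C(8,4)·!4 = 70·9 = 630
  i=5: C(8,5)·!3 = 56·2 = 112
  i=6: C(8,6)·!2 = 28·1 = 28
  i=7: C(8,7)·!1 = 8·0 = 0
  i=8: C(8,8)·!0 = 1·1 = 1
Total = 771.

771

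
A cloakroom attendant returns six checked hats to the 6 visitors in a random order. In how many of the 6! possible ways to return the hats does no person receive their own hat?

The subfactorial !6 = [6!/e] (nearest integer).
6! = 720, and 720/e ≈ 264.87, so !6 = 265.

265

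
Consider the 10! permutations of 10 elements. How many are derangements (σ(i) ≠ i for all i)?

1334961

Recurrence: !10 = 9·(!9 + !8).
!10 = 9·(133496 + 14833) = 9·148329 = 1334961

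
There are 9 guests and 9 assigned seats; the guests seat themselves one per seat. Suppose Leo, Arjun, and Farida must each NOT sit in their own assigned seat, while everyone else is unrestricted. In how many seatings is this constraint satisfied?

Let A_j be the event that the j-th constrained one is fixed. By inclusion-exclusion over the 3 events:
Σ_{j=0}^{3} (-1)^j C(3,j)(9-j)!
= C(3,0)·9! - C(3,1)·8! + C(3,2)·7! - C(3,3)·6!
= 362880 - 120960 + 15120 - 720
= 256320

256320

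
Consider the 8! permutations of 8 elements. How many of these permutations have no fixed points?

The number of derangements of 8 is !8 = Σ_{k=0}^{8} (-1)^k·8!/k!
= 8! - 8!/1! + 8!/2! - 8!/3! + 8!/4! - 8!/5! + 8!/6! - 8!/7! + 8!/8!
= 40320 - 40320 + 20160 - 6720 + 1680 - 336 + 56 - 8 + 1
= 14833

14833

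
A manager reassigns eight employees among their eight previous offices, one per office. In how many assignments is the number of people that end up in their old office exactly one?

14832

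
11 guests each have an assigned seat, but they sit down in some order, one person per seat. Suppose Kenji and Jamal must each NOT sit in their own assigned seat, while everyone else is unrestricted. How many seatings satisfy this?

33022080

Inclusion-exclusion on the 2 forbidden self-matches:
Σ_{j=0}^{2} (-1)^j C(2,j)(11-j)!
= C(2,0)·11! - C(2,1)·10! + C(2,2)·9!
= 39916800 - 7257600 + 362880
= 33022080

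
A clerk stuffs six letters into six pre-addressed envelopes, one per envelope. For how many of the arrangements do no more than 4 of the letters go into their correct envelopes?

# with exactly i fixed is C(6,i)·!(6-i); sum over i=0..4:
  i=0: C(6,0)·!6 = 1·265 = 265
  i=1: C(6,1)·!5 = 6·44 = 264
  i=2: C(6,2)·!4 = 15·9 = 135
  i=3: C(6,3)·!3 = 20·2 = 40
  i=4: C(6,4)·!2 = 15·1 = 15
Total = 719.

719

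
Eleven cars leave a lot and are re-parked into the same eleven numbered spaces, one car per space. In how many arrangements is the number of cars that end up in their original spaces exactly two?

7342280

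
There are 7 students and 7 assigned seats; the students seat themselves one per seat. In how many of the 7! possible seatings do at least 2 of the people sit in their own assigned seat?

Sum C(7,i)·!(7-i) for i = 2..7:
  i=2: C(7,2)·!5 = 21·44 = 924
  i=3: C(7,3)·!4 = 35·9 = 315
  i=4: C(7,4)·!3 = 35·2 = 70
  i=5: C(7,5)·!2 = 21·1 = 21
  i=6: C(7,6)·!1 = 7·0 = 0
  i=7: C(7,7)·!0 = 1·1 = 1
Total = 1331.

1331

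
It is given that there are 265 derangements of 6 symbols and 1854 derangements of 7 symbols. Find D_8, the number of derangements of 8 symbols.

D_8 = (8-1)·(D_7 + D_6) = 7·(1854 + 265) = 7·2119 = 14833.

14833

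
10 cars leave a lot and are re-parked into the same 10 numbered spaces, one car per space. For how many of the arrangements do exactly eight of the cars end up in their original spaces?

Pick the 8 fixed positions: C(10,8) = 45 ways.
The remaining 2 must be deranged: !2 = 1.
Total: 45 × 1 = 45.

45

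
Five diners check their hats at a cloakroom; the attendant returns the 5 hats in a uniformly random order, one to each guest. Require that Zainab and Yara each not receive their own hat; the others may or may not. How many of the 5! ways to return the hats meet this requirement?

78

Inclusion-exclusion on the 2 forbidden self-matches:
Σ_{j=0}^{2} (-1)^j C(2,j)(5-j)!
= C(2,0)·5! - C(2,1)·4! + C(2,2)·3!
= 120 - 48 + 6
= 78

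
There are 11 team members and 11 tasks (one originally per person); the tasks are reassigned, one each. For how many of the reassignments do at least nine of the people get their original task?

Sum C(11,i)·!(11-i) for i = 9..11:
  i=9: C(11,9)·!2 = 55·1 = 55
  i=10: C(11,10)·!1 = 11·0 = 0
  i=11: C(11,11)·!0 = 1·1 = 1
Total = 56.

56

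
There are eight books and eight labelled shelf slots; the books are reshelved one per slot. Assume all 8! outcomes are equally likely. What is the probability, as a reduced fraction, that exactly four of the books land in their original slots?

1/64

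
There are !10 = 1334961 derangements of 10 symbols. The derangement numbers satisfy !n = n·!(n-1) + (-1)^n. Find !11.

!11 = 11·1334961 - 1 = 14684570.

14684570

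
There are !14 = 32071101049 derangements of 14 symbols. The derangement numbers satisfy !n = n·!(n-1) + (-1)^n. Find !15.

481066515734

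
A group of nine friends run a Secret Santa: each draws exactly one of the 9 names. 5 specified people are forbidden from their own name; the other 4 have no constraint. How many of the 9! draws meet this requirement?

205056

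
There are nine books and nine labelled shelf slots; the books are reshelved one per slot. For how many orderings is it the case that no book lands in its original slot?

The subfactorial !9 = [9!/e] (nearest integer).
9! = 362880, and 362880/e ≈ 133496.09, so !9 = 133496.

133496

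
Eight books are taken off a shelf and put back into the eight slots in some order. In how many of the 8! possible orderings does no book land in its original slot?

14833

!8 is the nearest integer to 8!/e.
8! = 40320, and 40320/e ≈ 14832.90, so !8 = 14833.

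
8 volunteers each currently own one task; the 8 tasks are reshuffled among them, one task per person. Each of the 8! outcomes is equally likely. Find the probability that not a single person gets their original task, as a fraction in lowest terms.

2119/5760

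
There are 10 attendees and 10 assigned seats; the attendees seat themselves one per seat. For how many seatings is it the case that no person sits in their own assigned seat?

1334961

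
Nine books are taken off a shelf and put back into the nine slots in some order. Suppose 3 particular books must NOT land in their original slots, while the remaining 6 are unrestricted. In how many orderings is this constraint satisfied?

256320

Inclusion-exclusion on the 3 forbidden self-matches:
Σ_{j=0}^{3} (-1)^j C(3,j)(9-j)!
= C(3,0)·9! - C(3,1)·8! + C(3,2)·7! - C(3,3)·6!
= 362880 - 120960 + 15120 - 720
= 256320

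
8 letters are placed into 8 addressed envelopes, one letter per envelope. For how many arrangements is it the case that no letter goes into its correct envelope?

Recurrence: !8 = 8·!7 + (-1)^8.
!8 = 8·1854 + 1 = 14833

14833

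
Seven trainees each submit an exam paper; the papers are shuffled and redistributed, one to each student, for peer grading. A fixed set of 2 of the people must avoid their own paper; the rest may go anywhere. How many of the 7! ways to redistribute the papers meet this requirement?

3720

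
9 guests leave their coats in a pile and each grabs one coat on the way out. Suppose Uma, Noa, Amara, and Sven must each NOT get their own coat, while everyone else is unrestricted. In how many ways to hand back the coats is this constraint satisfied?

229080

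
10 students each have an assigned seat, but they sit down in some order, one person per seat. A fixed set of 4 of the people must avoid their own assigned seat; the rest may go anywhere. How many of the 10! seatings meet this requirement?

Let A_j be the event that the j-th constrained one is fixed. By inclusion-exclusion over the 4 events:
Σ_{j=0}^{4} (-1)^j C(4,j)(10-j)!
= C(4,0)·10! - C(4,1)·9! + C(4,2)·8! - C(4,3)·7! + C(4,4)·6!
= 3628800 - 1451520 + 241920 - 20160 + 720
= 2399760

2399760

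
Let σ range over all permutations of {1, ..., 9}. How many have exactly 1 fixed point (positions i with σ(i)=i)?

133497

Choose which one of the 9 is fixed: C(9,1) = 9.
The other 8 form a derangement: !8 = 14833.
Total: 9 × 14833 = 133497.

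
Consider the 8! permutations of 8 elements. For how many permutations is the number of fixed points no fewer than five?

141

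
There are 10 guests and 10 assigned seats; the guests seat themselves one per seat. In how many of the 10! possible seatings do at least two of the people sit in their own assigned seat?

958879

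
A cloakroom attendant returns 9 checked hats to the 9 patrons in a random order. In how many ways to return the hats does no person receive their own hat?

133496

The number of derangements of 9 is !9 = Σ_{k=0}^{9} (-1)^k·9!/k!
= 9! - 9!/1! + 9!/2! - 9!/3! + 9!/4! - 9!/5! + 9!/6! - 9!/7! + 9!/8! - 9!/9!
= 362880 - 362880 + 181440 - 60480 + 15120 - 3024 + 504 - 72 + 9 - 1
= 133496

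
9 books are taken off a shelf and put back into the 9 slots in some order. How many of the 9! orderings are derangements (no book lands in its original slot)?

133496

By inclusion-exclusion, !9 = Σ (-1)^k · 9!/k! for k=0..9
= 9! - 9!/1! + 9!/2! - 9!/3! + 9!/4! - 9!/5! + 9!/6! - 9!/7! + 9!/8! - 9!/9!
= 362880 - 362880 + 181440 - 60480 + 15120 - 3024 + 504 - 72 + 9 - 1
= 133496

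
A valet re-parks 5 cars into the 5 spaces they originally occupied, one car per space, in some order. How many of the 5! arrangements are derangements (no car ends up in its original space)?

44

The subfactorial !5 = [5!/e] (nearest integer).
5! = 120, and 120/e ≈ 44.15, so !5 = 44.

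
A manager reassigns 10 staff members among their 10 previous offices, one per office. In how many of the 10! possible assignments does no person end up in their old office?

1334961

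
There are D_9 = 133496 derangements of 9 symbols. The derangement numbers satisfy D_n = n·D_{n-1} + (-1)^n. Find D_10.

1334961

D_10 = 10·133496 + 1 = 1334961.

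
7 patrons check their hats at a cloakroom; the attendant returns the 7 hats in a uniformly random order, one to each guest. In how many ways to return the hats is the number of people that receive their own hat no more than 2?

Sum C(7,i)·!(7-i) for i = 0..2:
  i=0: C(7,0)·!7 = 1·1854 = 1854
  i=1: C(7,1)·!6 = 7·265 = 1855
  i=2: C(7,2)·!5 = 21·44 = 924
Total = 4633.

4633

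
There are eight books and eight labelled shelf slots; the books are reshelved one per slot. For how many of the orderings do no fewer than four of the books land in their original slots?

771

Sum C(8,i)·!(8-i) for i = 4..8:
  i=4: C(8,4)·!4 = 70·9 = 630
  i=5: C(8,5)·!3 = 56·2 = 112
  i=6: C(8,6)·!2 = 28·1 = 28
  i=7: C(8,7)·!1 = 8·0 = 0
  i=8: C(8,8)·!0 = 1·1 = 1
Total = 771.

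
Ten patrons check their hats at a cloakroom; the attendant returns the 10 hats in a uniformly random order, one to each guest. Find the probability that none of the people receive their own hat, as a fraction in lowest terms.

16481/44800

Favorable outcomes: !10 = 1334961.
Total outcomes: 10! = 3628800.
Probability = 1334961/3628800 = 16481/44800.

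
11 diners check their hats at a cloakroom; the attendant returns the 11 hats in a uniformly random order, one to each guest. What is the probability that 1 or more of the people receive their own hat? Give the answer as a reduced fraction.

2523223/3991680

Favorable outcomes: Σ_{i≥1} C(11,i)·!(11-i) = 11·1334961 + 55·133496 + 165·14833 + 330·1854 + 462·265 + 462·44 + 330·9 + 165·2 + 55·1 + 11·0 + 1·1 = 25232230.
Total outcomes: 11! = 39916800.
Probability = 25232230/39916800 = 2523223/3991680.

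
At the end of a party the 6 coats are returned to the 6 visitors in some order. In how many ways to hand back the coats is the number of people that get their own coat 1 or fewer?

# with exactly i fixed is C(6,i)·!(6-i); sum over i=0..1:
  i=0: C(6,0)·!6 = 1·265 = 265
  i=1: C(6,1)·!5 = 6·44 = 264
Total = 529.

529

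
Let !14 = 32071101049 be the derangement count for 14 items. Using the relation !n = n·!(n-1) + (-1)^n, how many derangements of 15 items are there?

!15 = 15·32071101049 - 1 = 481066515734.

481066515734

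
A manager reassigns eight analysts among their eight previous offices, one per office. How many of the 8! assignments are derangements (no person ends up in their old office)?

14833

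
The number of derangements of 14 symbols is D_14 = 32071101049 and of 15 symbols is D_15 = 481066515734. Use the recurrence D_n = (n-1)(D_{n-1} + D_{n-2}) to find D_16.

7697064251745

D_16 = (16-1)·(D_15 + D_14) = 15·(481066515734 + 32071101049) = 15·513137616783 = 7697064251745.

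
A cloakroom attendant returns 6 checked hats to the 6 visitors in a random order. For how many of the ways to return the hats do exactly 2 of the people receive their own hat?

Pick the 2 fixed positions: C(6,2) = 15 ways.
The remaining 4 must be deranged: !4 = 9.
Total: 15 × 9 = 135.

135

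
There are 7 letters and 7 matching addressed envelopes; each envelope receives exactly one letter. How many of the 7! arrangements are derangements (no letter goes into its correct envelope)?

1854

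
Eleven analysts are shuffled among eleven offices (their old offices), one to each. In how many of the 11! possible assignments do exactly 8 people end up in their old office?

330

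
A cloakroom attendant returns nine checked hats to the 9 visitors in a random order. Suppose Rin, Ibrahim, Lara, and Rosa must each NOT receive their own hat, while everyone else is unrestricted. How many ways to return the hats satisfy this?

229080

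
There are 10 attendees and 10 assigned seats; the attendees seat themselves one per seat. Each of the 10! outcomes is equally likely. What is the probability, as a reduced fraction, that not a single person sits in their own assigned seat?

Favorable outcomes: !10 = 1334961.
Total outcomes: 10! = 3628800.
Probability = 1334961/3628800 = 16481/44800.

16481/44800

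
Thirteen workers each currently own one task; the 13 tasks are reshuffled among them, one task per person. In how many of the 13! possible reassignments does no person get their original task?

Use !n = n·!(n-1) + (-1)^n.
!13 = 13·176214841 - 1 = 2290792932

2290792932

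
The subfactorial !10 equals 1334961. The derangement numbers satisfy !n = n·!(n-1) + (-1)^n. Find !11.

14684570

!11 = 11·1334961 - 1 = 14684570.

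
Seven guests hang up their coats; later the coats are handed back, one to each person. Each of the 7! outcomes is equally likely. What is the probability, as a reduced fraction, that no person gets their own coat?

103/280

Favorable outcomes: !7 = 1854.
Total outcomes: 7! = 5040.
Probability = 1854/5040 = 103/280.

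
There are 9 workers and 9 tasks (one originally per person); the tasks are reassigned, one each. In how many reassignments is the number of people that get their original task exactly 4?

5544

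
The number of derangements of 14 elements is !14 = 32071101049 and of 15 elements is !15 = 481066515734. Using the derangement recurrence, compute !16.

7697064251745

!16 = (16-1)·(!15 + !14) = 15·(481066515734 + 32071101049) = 15·513137616783 = 7697064251745.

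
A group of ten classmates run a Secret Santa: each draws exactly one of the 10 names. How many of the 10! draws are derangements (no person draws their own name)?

1334961

The subfactorial !10 = [10!/e] (nearest integer).
10! = 3628800, and 3628800/e ≈ 1334960.92, so !10 = 1334961.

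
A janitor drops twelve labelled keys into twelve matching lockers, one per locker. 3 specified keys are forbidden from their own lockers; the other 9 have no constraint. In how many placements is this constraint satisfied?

369774720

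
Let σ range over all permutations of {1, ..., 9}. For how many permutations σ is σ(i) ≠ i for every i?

133496

By inclusion-exclusion, !9 = Σ (-1)^k · 9!/k! for k=0..9
= 9! - 9!/1! + 9!/2! - 9!/3! + 9!/4! - 9!/5! + 9!/6! - 9!/7! + 9!/8! - 9!/9!
= 362880 - 362880 + 181440 - 60480 + 15120 - 3024 + 504 - 72 + 9 - 1
= 133496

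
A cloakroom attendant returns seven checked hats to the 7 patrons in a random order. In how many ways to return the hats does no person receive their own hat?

1854

!7 = 7! · Σ_{k=0}^{7} (-1)^k/k!
= 7! - 7!/1! + 7!/2! - 7!/3! + 7!/4! - 7!/5! + 7!/6! - 7!/7!
= 5040 - 5040 + 2520 - 840 + 210 - 42 + 7 - 1
= 1854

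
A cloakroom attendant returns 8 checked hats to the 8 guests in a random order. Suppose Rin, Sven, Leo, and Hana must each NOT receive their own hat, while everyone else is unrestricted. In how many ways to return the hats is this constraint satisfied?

24024

Let A_j be the event that the j-th constrained one is fixed. By inclusion-exclusion over the 4 events:
Σ_{j=0}^{4} (-1)^j C(4,j)(8-j)!
= C(4,0)·8! - C(4,1)·7! + C(4,2)·6! - C(4,3)·5! + C(4,4)·4!
= 40320 - 20160 + 4320 - 480 + 24
= 24024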